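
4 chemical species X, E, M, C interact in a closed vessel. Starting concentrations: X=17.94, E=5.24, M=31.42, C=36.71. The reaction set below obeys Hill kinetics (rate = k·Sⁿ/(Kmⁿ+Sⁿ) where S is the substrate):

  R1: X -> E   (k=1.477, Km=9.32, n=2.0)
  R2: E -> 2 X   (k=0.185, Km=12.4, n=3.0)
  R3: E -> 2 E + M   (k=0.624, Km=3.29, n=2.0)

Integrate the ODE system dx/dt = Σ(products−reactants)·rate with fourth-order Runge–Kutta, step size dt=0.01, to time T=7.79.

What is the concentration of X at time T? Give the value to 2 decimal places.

RK4 with dt=0.01: 779 steps to T=7.79. Trajectory (selected grid times):
t=0.00: X=17.94 E=5.24 M=31.42 C=36.71
t=0.87: X=16.97 E=6.64 M=31.83 C=36.71
t=1.73: X=16.06 E=8.02 M=32.28 C=36.71
t=2.60: X=15.20 E=9.40 M=32.76 C=36.71
t=3.46: X=14.40 E=10.74 M=33.24 C=36.71
t=4.33: X=13.65 E=12.06 M=33.74 C=36.71
t=5.19: X=12.96 E=13.33 M=34.24 C=36.71
t=6.06: X=12.32 E=14.59 M=34.76 C=36.71
t=6.92: X=11.73 E=15.79 M=35.27 C=36.71
t=7.79: X=11.18 E=16.97 M=35.79 C=36.71
Read off X at T=7.79: 11.18

X at T = 11.18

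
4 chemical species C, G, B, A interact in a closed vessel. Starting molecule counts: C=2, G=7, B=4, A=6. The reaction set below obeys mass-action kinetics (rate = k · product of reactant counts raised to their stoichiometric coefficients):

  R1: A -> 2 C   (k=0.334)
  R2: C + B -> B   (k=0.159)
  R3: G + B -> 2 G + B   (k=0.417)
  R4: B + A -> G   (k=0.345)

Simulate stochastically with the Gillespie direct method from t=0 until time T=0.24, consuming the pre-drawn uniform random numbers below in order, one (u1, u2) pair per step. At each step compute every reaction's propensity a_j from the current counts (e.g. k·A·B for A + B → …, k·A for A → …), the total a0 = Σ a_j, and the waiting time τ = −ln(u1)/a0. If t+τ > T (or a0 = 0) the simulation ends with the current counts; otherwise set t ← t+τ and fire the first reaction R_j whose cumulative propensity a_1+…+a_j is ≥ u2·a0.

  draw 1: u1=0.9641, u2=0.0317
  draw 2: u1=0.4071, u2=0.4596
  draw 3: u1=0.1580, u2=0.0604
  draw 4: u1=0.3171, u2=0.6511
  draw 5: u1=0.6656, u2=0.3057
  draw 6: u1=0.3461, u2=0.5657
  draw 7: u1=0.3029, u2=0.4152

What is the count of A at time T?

A at T = 4

t=0.000: C=2 G=7 B=4 A=6
Draw 1: a1=2.004, a2=1.272, a3=11.676, a4=8.280, a0=23.232; τ=−ln(0.9641)/23.232=0.002 → t=0.002; u2·a0=0.0317·23.232=0.736 ≤ a1=2.004 → R1 fires; C=4 G=7 B=4 A=5
Draw 2: a1=1.670, a2=2.544, a3=11.676, a4=6.900, a0=22.790; τ=−ln(0.4071)/22.790=0.039 → t=0.041; u2·a0=0.4596·22.790=10.474; a1+a2=4.214 < 10.474 ≤ a1+…+a3=15.890 → R3 fires; C=4 G=8 B=4 A=5
Draw 3: a1=1.670, a2=2.544, a3=13.344, a4=6.900, a0=24.458; τ=−ln(0.1580)/24.458=0.075 → t=0.116; u2·a0=0.0604·24.458=1.477 ≤ a1=1.670 → R1 fires; C=6 G=8 B=4 A=4
Draw 4: a1=1.336, a2=3.816, a3=13.344, a4=5.520, a0=24.016; τ=−ln(0.3171)/24.016=0.048 → t=0.164; u2·a0=0.6511·24.016=15.637; a1+a2=5.152 < 15.637 ≤ a1+…+a3=18.496 → R3 fires; C=6 G=9 B=4 A=4
Draw 5: a1=1.336, a2=3.816, a3=15.012, a4=5.520, a0=25.684; τ=−ln(0.6656)/25.684=0.016 → t=0.180; u2·a0=0.3057·25.684=7.852; a1+a2=5.152 < 7.852 ≤ a1+…+a3=20.164 → R3 fires; C=6 G=10 B=4 A=4
Draw 6: a1=1.336, a2=3.816, a3=16.680, a4=5.520, a0=27.352; τ=−ln(0.3461)/27.352=0.039 → t=0.219; u2·a0=0.5657·27.352=15.473; a1+a2=5.152 < 15.473 ≤ a1+…+a3=21.832 → R3 fires; C=6 G=11 B=4 A=4
Draw 7: a1=1.336, a2=3.816, a3=18.348, a4=5.520, a0=29.020; τ=−ln(0.3029)/29.020=0.041 → t=0.260 > T=0.24: stop.
Read off A at T=0.24: 4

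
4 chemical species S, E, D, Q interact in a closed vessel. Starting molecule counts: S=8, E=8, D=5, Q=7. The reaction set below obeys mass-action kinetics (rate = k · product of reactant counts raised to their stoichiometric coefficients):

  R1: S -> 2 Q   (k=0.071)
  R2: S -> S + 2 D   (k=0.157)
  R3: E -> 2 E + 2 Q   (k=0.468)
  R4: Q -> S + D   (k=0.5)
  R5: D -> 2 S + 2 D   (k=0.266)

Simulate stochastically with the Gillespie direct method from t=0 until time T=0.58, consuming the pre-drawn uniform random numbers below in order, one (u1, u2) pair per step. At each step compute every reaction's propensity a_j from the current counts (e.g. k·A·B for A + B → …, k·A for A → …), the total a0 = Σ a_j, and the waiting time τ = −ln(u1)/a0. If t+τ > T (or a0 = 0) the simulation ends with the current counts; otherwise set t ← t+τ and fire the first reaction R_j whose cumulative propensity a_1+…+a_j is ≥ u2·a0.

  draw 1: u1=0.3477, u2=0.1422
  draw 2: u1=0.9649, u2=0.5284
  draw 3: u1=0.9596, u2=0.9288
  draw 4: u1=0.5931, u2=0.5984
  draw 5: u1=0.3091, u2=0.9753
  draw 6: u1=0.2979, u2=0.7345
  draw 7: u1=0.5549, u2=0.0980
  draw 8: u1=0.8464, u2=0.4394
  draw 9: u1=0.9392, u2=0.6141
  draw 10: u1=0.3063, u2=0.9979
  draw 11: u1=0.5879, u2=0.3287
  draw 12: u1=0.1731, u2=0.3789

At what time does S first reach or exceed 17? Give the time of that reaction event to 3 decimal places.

t=0.000: S=8 E=8 D=5 Q=7
Draw 1: a1=0.568, a2=1.256, a3=3.744, a4=3.500, a5=1.330, a0=10.398; τ=−ln(0.3477)/10.398=0.102 → t=0.102; u2·a0=0.1422·10.398=1.479; a1=0.568 < 1.479 ≤ a1+a2=1.824 → R2 fires; S=8 E=8 D=7 Q=7
Draw 2: a1=0.568, a2=1.256, a3=3.744, a4=3.500, a5=1.862, a0=10.930; τ=−ln(0.9649)/10.930=0.003 → t=0.105; u2·a0=0.5284·10.930=5.775; a1+…+a3=5.568 < 5.775 ≤ a1+…+a4=9.068 → R4 fires; S=9 E=8 D=8 Q=6
Draw 3: a1=0.639, a2=1.413, a3=3.744, a4=3.000, a5=2.128, a0=10.924; τ=−ln(0.9596)/10.924=0.004 → t=0.109; u2·a0=0.9288·10.924=10.146; a1+…+a4=8.796 < 10.146 ≤ a1+…+a5=10.924 → R5 fires; S=11 E=8 D=9 Q=6
Draw 4: a1=0.781, a2=1.727, a3=3.744, a4=3.000, a5=2.394, a0=11.646; τ=−ln(0.5931)/11.646=0.045 → t=0.153; u2·a0=0.5984·11.646=6.969; a1+…+a3=6.252 < 6.969 ≤ a1+…+a4=9.252 → R4 fires; S=12 E=8 D=10 Q=5
Draw 5: a1=0.852, a2=1.884, a3=3.744, a4=2.500, a5=2.660, a0=11.640; τ=−ln(0.3091)/11.640=0.101 → t=0.254; u2·a0=0.9753·11.640=11.352; a1+…+a4=8.980 < 11.352 ≤ a1+…+a5=11.640 → R5 fires; S=14 E=8 D=11 Q=5
Draw 6: a1=0.994, a2=2.198, a3=3.744, a4=2.500, a5=2.926, a0=12.362; τ=−ln(0.2979)/12.362=0.098 → t=0.352; u2·a0=0.7345·12.362=9.080; a1+…+a3=6.936 < 9.080 ≤ a1+…+a4=9.436 → R4 fires; S=15 E=8 D=12 Q=4
Draw 7: a1=1.065, a2=2.355, a3=3.744, a4=2.000, a5=3.192, a0=12.356; τ=−ln(0.5549)/12.356=0.048 → t=0.400; u2·a0=0.0980·12.356=1.211; a1=1.065 < 1.211 ≤ a1+a2=3.420 → R2 fires; S=15 E=8 D=14 Q=4
Draw 8: a1=1.065, a2=2.355, a3=3.744, a4=2.000, a5=3.724, a0=12.888; τ=−ln(0.8464)/12.888=0.013 → t=0.413; u2·a0=0.4394·12.888=5.663; a1+a2=3.420 < 5.663 ≤ a1+…+a3=7.164 → R3 fires; S=15 E=9 D=14 Q=6
Draw 9: a1=1.065, a2=2.355, a3=4.212, a4=3.000, a5=3.724, a0=14.356; τ=−ln(0.9392)/14.356=0.004 → t=0.417; u2·a0=0.6141·14.356=8.816; a1+…+a3=7.632 < 8.816 ≤ a1+…+a4=10.632 → R4 fires; S=16 E=9 D=15 Q=5
Draw 10: a1=1.136, a2=2.512, a3=4.212, a4=2.500, a5=3.990, a0=14.350; τ=−ln(0.3063)/14.350=0.082 → t=0.500; u2·a0=0.9979·14.350=14.320; a1+…+a4=10.360 < 14.320 ≤ a1+…+a5=14.350 → R5 fires; S=18 E=9 D=16 Q=5
Draw 11: a1=1.278, a2=2.826, a3=4.212, a4=2.500, a5=4.256, a0=15.072; τ=−ln(0.5879)/15.072=0.035 → t=0.535; u2·a0=0.3287·15.072=4.954; a1+a2=4.104 < 4.954 ≤ a1+…+a3=8.316 → R3 fires; S=18 E=10 D=16 Q=7
Draw 12: a1=1.278, a2=2.826, a3=4.680, a4=3.500, a5=4.256, a0=16.540; τ=−ln(0.1731)/16.540=0.106 → t=0.641 > T=0.58: stop.
S first becomes ≥ 17 when it reaches 18 at the event at t=0.500.

Threshold first reached at t = 0.500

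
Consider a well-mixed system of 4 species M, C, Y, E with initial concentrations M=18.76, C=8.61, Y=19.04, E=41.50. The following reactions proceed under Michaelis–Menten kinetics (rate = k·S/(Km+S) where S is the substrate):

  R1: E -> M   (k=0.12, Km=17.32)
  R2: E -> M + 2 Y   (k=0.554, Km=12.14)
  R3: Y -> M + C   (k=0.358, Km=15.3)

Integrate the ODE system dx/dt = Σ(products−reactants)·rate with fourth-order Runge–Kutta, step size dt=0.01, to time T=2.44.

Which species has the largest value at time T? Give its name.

RK4 with dt=0.01: 244 steps to T=2.44. Trajectory (selected grid times):
t=0.00: M=18.76 C=8.61 Y=19.04 E=41.50
t=0.27: M=18.95 C=8.66 Y=19.22 E=41.36
t=0.54: M=19.14 C=8.72 Y=19.39 E=41.22
t=0.81: M=19.34 C=8.77 Y=19.57 E=41.08
t=1.08: M=19.53 C=8.83 Y=19.75 E=40.95
t=1.36: M=19.73 C=8.88 Y=19.93 E=40.80
t=1.63: M=19.92 C=8.94 Y=20.11 E=40.67
t=1.90: M=20.11 C=8.99 Y=20.28 E=40.53
t=2.17: M=20.31 C=9.05 Y=20.46 E=40.39
t=2.44: M=20.50 C=9.10 Y=20.63 E=40.25
At T=2.44: M=20.50 C=9.10 Y=20.63 E=40.25; the largest is E.

Dominant species at T: E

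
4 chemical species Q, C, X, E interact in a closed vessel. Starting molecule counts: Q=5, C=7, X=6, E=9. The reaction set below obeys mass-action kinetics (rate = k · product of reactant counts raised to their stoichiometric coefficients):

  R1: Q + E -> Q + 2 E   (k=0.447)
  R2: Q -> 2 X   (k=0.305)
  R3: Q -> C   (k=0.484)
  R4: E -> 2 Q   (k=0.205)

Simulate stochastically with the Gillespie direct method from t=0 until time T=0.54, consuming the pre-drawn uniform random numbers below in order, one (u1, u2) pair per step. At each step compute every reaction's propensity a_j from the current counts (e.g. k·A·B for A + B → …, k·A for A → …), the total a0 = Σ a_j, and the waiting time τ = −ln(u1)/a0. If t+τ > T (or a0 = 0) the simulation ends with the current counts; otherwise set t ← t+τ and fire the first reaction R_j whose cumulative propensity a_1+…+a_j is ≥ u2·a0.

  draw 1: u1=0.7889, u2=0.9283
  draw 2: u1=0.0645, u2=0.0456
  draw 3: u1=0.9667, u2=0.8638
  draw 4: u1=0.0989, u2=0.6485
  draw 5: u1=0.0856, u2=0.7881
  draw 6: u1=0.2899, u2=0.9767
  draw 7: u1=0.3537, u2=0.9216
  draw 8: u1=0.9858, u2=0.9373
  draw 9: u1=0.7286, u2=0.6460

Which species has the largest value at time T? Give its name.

Dominant species at T: C

t=0.000: Q=5 C=7 X=6 E=9
Draw 1: a1=20.115, a2=1.525, a3=2.420, a4=1.845, a0=25.905; τ=−ln(0.7889)/25.905=0.009 → t=0.009; u2·a0=0.9283·25.905=24.048; a1+a2=21.640 < 24.048 ≤ a1+…+a3=24.060 → R3 fires; Q=4 C=8 X=6 E=9
Draw 2: a1=16.092, a2=1.220, a3=1.936, a4=1.845, a0=21.093; τ=−ln(0.0645)/21.093=0.130 → t=0.139; u2·a0=0.0456·21.093=0.962 ≤ a1=16.092 → R1 fires; Q=4 C=8 X=6 E=10
Draw 3: a1=17.880, a2=1.220, a3=1.936, a4=2.050, a0=23.086; τ=−ln(0.9667)/23.086=0.001 → t=0.141; u2·a0=0.8638·23.086=19.942; a1+a2=19.100 < 19.942 ≤ a1+…+a3=21.036 → R3 fires; Q=3 C=9 X=6 E=10
Draw 4: a1=13.410, a2=0.915, a3=1.452, a4=2.050, a0=17.827; τ=−ln(0.0989)/17.827=0.130 → t=0.270; u2·a0=0.6485·17.827=11.561 ≤ a1=13.410 → R1 fires; Q=3 C=9 X=6 E=11
Draw 5: a1=14.751, a2=0.915, a3=1.452, a4=2.255, a0=19.373; τ=−ln(0.0856)/19.373=0.127 → t=0.397; u2·a0=0.7881·19.373=15.268; a1=14.751 < 15.268 ≤ a1+a2=15.666 → R2 fires; Q=2 C=9 X=8 E=11
Draw 6: a1=9.834, a2=0.610, a3=0.968, a4=2.255, a0=13.667; τ=−ln(0.2899)/13.667=0.091 → t=0.488; u2·a0=0.9767·13.667=13.349; a1+…+a3=11.412 < 13.349 ≤ a1+…+a4=13.667 → R4 fires; Q=4 C=9 X=8 E=10
Draw 7: a1=17.880, a2=1.220, a3=1.936, a4=2.050, a0=23.086; τ=−ln(0.3537)/23.086=0.045 → t=0.533; u2·a0=0.9216·23.086=21.276; a1+…+a3=21.036 < 21.276 ≤ a1+…+a4=23.086 → R4 fires; Q=6 C=9 X=8 E=9
Draw 8: a1=24.138, a2=1.830, a3=2.904, a4=1.845, a0=30.717; τ=−ln(0.9858)/30.717=0.000 → t=0.533; u2·a0=0.9373·30.717=28.791; a1+a2=25.968 < 28.791 ≤ a1+…+a3=28.872 → R3 fires; Q=5 C=10 X=8 E=9
Draw 9: a1=20.115, a2=1.525, a3=2.420, a4=1.845, a0=25.905; τ=−ln(0.7286)/25.905=0.012 → t=0.546 > T=0.54: stop.
At T=0.54: Q=5 C=10 X=8 E=9; the largest is C.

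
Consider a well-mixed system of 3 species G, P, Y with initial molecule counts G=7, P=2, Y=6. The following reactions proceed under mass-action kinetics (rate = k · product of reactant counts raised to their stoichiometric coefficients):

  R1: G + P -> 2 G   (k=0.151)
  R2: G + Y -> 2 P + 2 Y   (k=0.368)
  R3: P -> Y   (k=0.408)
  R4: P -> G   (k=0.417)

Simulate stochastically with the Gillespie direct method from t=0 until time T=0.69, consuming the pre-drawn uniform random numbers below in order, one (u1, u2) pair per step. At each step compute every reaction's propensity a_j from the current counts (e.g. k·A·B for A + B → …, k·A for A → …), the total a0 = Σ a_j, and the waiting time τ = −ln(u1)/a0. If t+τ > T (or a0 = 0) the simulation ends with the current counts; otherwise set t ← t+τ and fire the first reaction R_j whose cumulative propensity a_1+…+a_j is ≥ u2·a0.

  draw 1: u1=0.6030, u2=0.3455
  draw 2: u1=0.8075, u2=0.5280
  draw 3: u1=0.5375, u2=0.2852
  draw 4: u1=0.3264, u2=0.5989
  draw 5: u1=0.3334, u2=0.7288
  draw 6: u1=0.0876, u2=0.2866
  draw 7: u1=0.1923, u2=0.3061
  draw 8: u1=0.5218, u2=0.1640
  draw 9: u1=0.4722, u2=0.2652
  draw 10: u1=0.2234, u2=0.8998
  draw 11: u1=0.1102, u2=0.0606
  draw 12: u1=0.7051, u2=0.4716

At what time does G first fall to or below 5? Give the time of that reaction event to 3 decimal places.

Threshold first reached at t = 0.036

t=0.000: G=7 P=2 Y=6
Draw 1: a1=2.114, a2=15.456, a3=0.816, a4=0.834, a0=19.220; τ=−ln(0.6030)/19.220=0.026 → t=0.026; u2·a0=0.3455·19.220=6.641; a1=2.114 < 6.641 ≤ a1+a2=17.570 → R2 fires; G=6 P=4 Y=7
Draw 2: a1=3.624, a2=15.456, a3=1.632, a4=1.668, a0=22.380; τ=−ln(0.8075)/22.380=0.010 → t=0.036; u2·a0=0.5280·22.380=11.817; a1=3.624 < 11.817 ≤ a1+a2=19.080 → R2 fires; G=5 P=6 Y=8
Draw 3: a1=4.530, a2=14.720, a3=2.448, a4=2.502, a0=24.200; τ=−ln(0.5375)/24.200=0.026 → t=0.062; u2·a0=0.2852·24.200=6.902; a1=4.530 < 6.902 ≤ a1+a2=19.250 → R2 fires; G=4 P=8 Y=9
Draw 4: a1=4.832, a2=13.248, a3=3.264, a4=3.336, a0=24.680; τ=−ln(0.3264)/24.680=0.045 → t=0.107; u2·a0=0.5989·24.680=14.781; a1=4.832 < 14.781 ≤ a1+a2=18.080 → R2 fires; G=3 P=10 Y=10
Draw 5: a1=4.530, a2=11.040, a3=4.080, a4=4.170, a0=23.820; τ=−ln(0.3334)/23.820=0.046 → t=0.153; u2·a0=0.7288·23.820=17.360; a1+a2=15.570 < 17.360 ≤ a1+…+a3=19.650 → R3 fires; G=3 P=9 Y=11
Draw 6: a1=4.077, a2=12.144, a3=3.672, a4=3.753, a0=23.646; τ=−ln(0.0876)/23.646=0.103 → t=0.256; u2·a0=0.2866·23.646=6.777; a1=4.077 < 6.777 ≤ a1+a2=16.221 → R2 fires; G=2 P=11 Y=12
Draw 7: a1=3.322, a2=8.832, a3=4.488, a4=4.587, a0=21.229; τ=−ln(0.1923)/21.229=0.078 → t=0.334; u2·a0=0.3061·21.229=6.498; a1=3.322 < 6.498 ≤ a1+a2=12.154 → R2 fires; G=1 P=13 Y=13
Draw 8: a1=1.963, a2=4.784, a3=5.304, a4=5.421, a0=17.472; τ=−ln(0.5218)/17.472=0.037 → t=0.371; u2·a0=0.1640·17.472=2.865; a1=1.963 < 2.865 ≤ a1+a2=6.747 → R2 fires; G=0 P=15 Y=14
Draw 9: a1=0.000, a2=0.000, a3=6.120, a4=6.255, a0=12.375; τ=−ln(0.4722)/12.375=0.061 → t=0.432; u2·a0=0.2652·12.375=3.282; a1+a2=0.000 < 3.282 ≤ a1+…+a3=6.120 → R3 fires; G=0 P=14 Y=15
Draw 10: a1=0.000, a2=0.000, a3=5.712, a4=5.838, a0=11.550; τ=−ln(0.2234)/11.550=0.130 → t=0.561; u2·a0=0.8998·11.550=10.393; a1+…+a3=5.712 < 10.393 ≤ a1+…+a4=11.550 → R4 fires; G=1 P=13 Y=15
Draw 11: a1=1.963, a2=5.520, a3=5.304, a4=5.421, a0=18.208; τ=−ln(0.1102)/18.208=0.121 → t=0.682; u2·a0=0.0606·18.208=1.103 ≤ a1=1.963 → R1 fires; G=2 P=12 Y=15
Draw 12: a1=3.624, a2=11.040, a3=4.896, a4=5.004, a0=24.564; τ=−ln(0.7051)/24.564=0.014 → t=0.697 > T=0.69: stop.
G first becomes ≤ 5 when it reaches 5 at the event at t=0.036.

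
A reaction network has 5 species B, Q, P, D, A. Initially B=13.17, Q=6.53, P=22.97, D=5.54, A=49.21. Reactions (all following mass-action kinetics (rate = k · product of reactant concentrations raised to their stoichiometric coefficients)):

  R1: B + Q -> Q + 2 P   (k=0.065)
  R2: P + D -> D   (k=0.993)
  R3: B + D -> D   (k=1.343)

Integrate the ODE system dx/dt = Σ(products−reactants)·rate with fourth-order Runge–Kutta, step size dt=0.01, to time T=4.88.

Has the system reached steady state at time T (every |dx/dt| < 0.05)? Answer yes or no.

RK4 with dt=0.01: 488 steps to T=4.88. Trajectory (selected grid times):
t=0.00: B=13.17 Q=6.53 P=22.97 D=5.54 A=49.21
t=0.54: B=0.19 Q=6.53 P=1.35 D=5.54 A=49.21
t=1.08: B=0.00 Q=6.53 P=0.07 D=5.54 A=49.21
t=1.63: B=0.00 Q=6.53 P=0.00 D=5.54 A=49.21
t=2.17: B=0.00 Q=6.53 P=0.00 D=5.54 A=49.21
t=2.71: B=0.00 Q=6.53 P=0.00 D=5.54 A=49.21
t=3.25: B=0.00 Q=6.53 P=0.00 D=5.54 A=49.21
t=3.80: B=0.00 Q=6.53 P=0.00 D=5.54 A=49.21
t=4.34: B=0.00 Q=6.53 P=0.00 D=5.54 A=49.21
t=4.88: B=0.00 Q=6.53 P=0.00 D=5.54 A=49.21
Rates at T: R1=0.0000, R2=0.0000, R3=0.0000
dx/dt at T (Σ net stoichiometry × rate): B=-0.0000, Q=+0.0000, P=-0.0000, D=+0.0000, A=+0.0000
Largest |dx/dt| is |-0.0000| (P) < 0.05 → steady.

Steady state at T: yes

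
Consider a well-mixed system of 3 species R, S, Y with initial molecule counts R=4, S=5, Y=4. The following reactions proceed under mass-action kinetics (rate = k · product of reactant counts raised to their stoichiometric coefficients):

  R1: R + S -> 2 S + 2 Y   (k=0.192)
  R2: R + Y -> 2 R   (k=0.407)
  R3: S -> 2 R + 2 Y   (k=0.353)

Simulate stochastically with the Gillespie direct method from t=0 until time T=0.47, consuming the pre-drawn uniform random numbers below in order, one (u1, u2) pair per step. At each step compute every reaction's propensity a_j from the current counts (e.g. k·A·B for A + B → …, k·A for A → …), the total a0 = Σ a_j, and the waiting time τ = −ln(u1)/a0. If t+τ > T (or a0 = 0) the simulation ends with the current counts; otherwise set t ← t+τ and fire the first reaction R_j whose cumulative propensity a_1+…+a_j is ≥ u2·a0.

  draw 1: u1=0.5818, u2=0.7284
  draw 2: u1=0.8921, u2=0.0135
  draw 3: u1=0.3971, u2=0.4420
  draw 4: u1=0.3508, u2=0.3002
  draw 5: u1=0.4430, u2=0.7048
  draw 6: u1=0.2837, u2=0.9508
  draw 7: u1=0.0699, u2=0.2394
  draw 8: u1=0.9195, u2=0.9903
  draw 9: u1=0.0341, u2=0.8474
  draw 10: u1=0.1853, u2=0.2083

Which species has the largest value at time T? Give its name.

Dominant species at T: Y

t=0.000: R=4 S=5 Y=4
Draw 1: a1=3.840, a2=6.512, a3=1.765, a0=12.117; τ=−ln(0.5818)/12.117=0.045 → t=0.045; u2·a0=0.7284·12.117=8.826; a1=3.840 < 8.826 ≤ a1+a2=10.352 → R2 fires; R=5 S=5 Y=3
Draw 2: a1=4.800, a2=6.105, a3=1.765, a0=12.670; τ=−ln(0.8921)/12.670=0.009 → t=0.054; u2·a0=0.0135·12.670=0.171 ≤ a1=4.800 → R1 fires; R=4 S=6 Y=5
Draw 3: a1=4.608, a2=8.140, a3=2.118, a0=14.866; τ=−ln(0.3971)/14.866=0.062 → t=0.116; u2·a0=0.4420·14.866=6.571; a1=4.608 < 6.571 ≤ a1+a2=12.748 → R2 fires; R=5 S=6 Y=4
Draw 4: a1=5.760, a2=8.140, a3=2.118, a0=16.018; τ=−ln(0.3508)/16.018=0.065 → t=0.181; u2·a0=0.3002·16.018=4.809 ≤ a1=5.760 → R1 fires; R=4 S=7 Y=6
Draw 5: a1=5.376, a2=9.768, a3=2.471, a0=17.615; τ=−ln(0.4430)/17.615=0.046 → t=0.227; u2·a0=0.7048·17.615=12.415; a1=5.376 < 12.415 ≤ a1+a2=15.144 → R2 fires; R=5 S=7 Y=5
Draw 6: a1=6.720, a2=10.175, a3=2.471, a0=19.366; τ=−ln(0.2837)/19.366=0.065 → t=0.293; u2·a0=0.9508·19.366=18.413; a1+a2=16.895 < 18.413 ≤ a1+…+a3=19.366 → R3 fires; R=7 S=6 Y=7
Draw 7: a1=8.064, a2=19.943, a3=2.118, a0=30.125; τ=−ln(0.0699)/30.125=0.088 → t=0.381; u2·a0=0.2394·30.125=7.212 ≤ a1=8.064 → R1 fires; R=6 S=7 Y=9
Draw 8: a1=8.064, a2=21.978, a3=2.471, a0=32.513; τ=−ln(0.9195)/32.513=0.003 → t=0.383; u2·a0=0.9903·32.513=32.198; a1+a2=30.042 < 32.198 ≤ a1+…+a3=32.513 → R3 fires; R=8 S=6 Y=11
Draw 9: a1=9.216, a2=35.816, a3=2.118, a0=47.150; τ=−ln(0.0341)/47.150=0.072 → t=0.455; u2·a0=0.8474·47.150=39.955; a1=9.216 < 39.955 ≤ a1+a2=45.032 → R2 fires; R=9 S=6 Y=10
Draw 10: a1=10.368, a2=36.630, a3=2.118, a0=49.116; τ=−ln(0.1853)/49.116=0.034 → t=0.489 > T=0.47: stop.
At T=0.47: R=9 S=6 Y=10; the largest is Y.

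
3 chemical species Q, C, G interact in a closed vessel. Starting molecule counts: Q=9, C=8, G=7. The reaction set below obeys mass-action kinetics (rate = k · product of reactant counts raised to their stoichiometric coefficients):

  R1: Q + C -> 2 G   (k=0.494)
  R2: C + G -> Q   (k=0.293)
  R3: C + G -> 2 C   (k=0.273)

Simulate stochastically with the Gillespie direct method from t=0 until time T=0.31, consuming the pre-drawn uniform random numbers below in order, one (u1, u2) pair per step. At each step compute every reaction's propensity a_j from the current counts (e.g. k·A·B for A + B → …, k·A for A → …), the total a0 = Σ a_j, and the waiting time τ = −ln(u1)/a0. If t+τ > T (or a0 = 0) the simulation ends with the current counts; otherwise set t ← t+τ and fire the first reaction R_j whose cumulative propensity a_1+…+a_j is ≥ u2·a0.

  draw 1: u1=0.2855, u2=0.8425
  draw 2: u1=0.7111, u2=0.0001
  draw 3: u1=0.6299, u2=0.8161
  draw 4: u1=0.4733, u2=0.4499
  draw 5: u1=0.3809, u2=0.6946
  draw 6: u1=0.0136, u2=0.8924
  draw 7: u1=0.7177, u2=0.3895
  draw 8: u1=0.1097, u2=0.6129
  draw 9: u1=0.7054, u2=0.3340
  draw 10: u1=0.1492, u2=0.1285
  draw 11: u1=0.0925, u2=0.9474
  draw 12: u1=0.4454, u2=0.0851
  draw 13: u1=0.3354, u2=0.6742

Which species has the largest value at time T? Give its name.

Dominant species at T: G

t=0.000: Q=9 C=8 G=7
Draw 1: a1=35.568, a2=16.408, a3=15.288, a0=67.264; τ=−ln(0.2855)/67.264=0.019 → t=0.019; u2·a0=0.8425·67.264=56.670; a1+a2=51.976 < 56.670 ≤ a1+…+a3=67.264 → R3 fires; Q=9 C=9 G=6
Draw 2: a1=40.014, a2=15.822, a3=14.742, a0=70.578; τ=−ln(0.7111)/70.578=0.005 → t=0.023; u2·a0=0.0001·70.578=0.007 ≤ a1=40.014 → R1 fires; Q=8 C=8 G=8
Draw 3: a1=31.616, a2=18.752, a3=17.472, a0=67.840; τ=−ln(0.6299)/67.840=0.007 → t=0.030; u2·a0=0.8161·67.840=55.364; a1+a2=50.368 < 55.364 ≤ a1+…+a3=67.840 → R3 fires; Q=8 C=9 G=7
Draw 4: a1=35.568, a2=18.459, a3=17.199, a0=71.226; τ=−ln(0.4733)/71.226=0.011 → t=0.041; u2·a0=0.4499·71.226=32.045 ≤ a1=35.568 → R1 fires; Q=7 C=8 G=9
Draw 5: a1=27.664, a2=21.096, a3=19.656, a0=68.416; τ=−ln(0.3809)/68.416=0.014 → t=0.055; u2·a0=0.6946·68.416=47.522; a1=27.664 < 47.522 ≤ a1+a2=48.760 → R2 fires; Q=8 C=7 G=8
Draw 6: a1=27.664, a2=16.408, a3=15.288, a0=59.360; τ=−ln(0.0136)/59.360=0.072 → t=0.127; u2·a0=0.8924·59.360=52.973; a1+a2=44.072 < 52.973 ≤ a1+…+a3=59.360 → R3 fires; Q=8 C=8 G=7
Draw 7: a1=31.616, a2=16.408, a3=15.288, a0=63.312; τ=−ln(0.7177)/63.312=0.005 → t=0.133; u2·a0=0.3895·63.312=24.660 ≤ a1=31.616 → R1 fires; Q=7 C=7 G=9
Draw 8: a1=24.206, a2=18.459, a3=17.199, a0=59.864; τ=−ln(0.1097)/59.864=0.037 → t=0.169; u2·a0=0.6129·59.864=36.691; a1=24.206 < 36.691 ≤ a1+a2=42.665 → R2 fires; Q=8 C=6 G=8
Draw 9: a1=23.712, a2=14.064, a3=13.104, a0=50.880; τ=−ln(0.7054)/50.880=0.007 → t=0.176; u2·a0=0.3340·50.880=16.994 ≤ a1=23.712 → R1 fires; Q=7 C=5 G=10
Draw 10: a1=17.290, a2=14.650, a3=13.650, a0=45.590; τ=−ln(0.1492)/45.590=0.042 → t=0.218; u2·a0=0.1285·45.590=5.858 ≤ a1=17.290 → R1 fires; Q=6 C=4 G=12
Draw 11: a1=11.856, a2=14.064, a3=13.104, a0=39.024; τ=−ln(0.0925)/39.024=0.061 → t=0.279; u2·a0=0.9474·39.024=36.971; a1+a2=25.920 < 36.971 ≤ a1+…+a3=39.024 → R3 fires; Q=6 C=5 G=11
Draw 12: a1=14.820, a2=16.115, a3=15.015, a0=45.950; τ=−ln(0.4454)/45.950=0.018 → t=0.297; u2·a0=0.0851·45.950=3.910 ≤ a1=14.820 → R1 fires; Q=5 C=4 G=13
Draw 13: a1=9.880, a2=15.236, a3=14.196, a0=39.312; τ=−ln(0.3354)/39.312=0.028 → t=0.324 > T=0.31: stop.
At T=0.31: Q=5 C=4 G=13; the largest is G.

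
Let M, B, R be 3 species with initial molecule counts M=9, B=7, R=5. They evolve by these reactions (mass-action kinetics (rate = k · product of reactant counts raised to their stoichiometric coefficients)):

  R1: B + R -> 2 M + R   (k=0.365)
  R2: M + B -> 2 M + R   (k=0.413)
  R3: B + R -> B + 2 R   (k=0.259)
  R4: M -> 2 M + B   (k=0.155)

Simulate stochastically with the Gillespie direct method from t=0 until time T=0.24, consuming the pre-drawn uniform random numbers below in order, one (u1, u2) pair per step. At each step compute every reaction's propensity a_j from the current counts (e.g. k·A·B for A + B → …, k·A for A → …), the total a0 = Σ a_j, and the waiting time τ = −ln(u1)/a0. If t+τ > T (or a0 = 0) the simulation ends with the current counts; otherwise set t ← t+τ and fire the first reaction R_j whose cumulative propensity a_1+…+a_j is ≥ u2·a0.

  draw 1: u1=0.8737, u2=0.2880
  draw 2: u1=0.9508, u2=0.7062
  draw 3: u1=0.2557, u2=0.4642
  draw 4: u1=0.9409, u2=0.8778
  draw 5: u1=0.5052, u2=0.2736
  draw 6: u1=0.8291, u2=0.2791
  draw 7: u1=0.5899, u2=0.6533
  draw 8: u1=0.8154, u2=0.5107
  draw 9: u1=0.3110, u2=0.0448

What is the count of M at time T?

t=0.000: M=9 B=7 R=5
Draw 1: a1=12.775, a2=26.019, a3=9.065, a4=1.395, a0=49.254; τ=−ln(0.8737)/49.254=0.003 → t=0.003; u2·a0=0.2880·49.254=14.185; a1=12.775 < 14.185 ≤ a1+a2=38.794 → R2 fires; M=10 B=6 R=6
Draw 2: a1=13.140, a2=24.780, a3=9.324, a4=1.550, a0=48.794; τ=−ln(0.9508)/48.794=0.001 → t=0.004; u2·a0=0.7062·48.794=34.458; a1=13.140 < 34.458 ≤ a1+a2=37.920 → R2 fires; M=11 B=5 R=7
Draw 3: a1=12.775, a2=22.715, a3=9.065, a4=1.705, a0=46.260; τ=−ln(0.2557)/46.260=0.029 → t=0.033; u2·a0=0.4642·46.260=21.474; a1=12.775 < 21.474 ≤ a1+a2=35.490 → R2 fires; M=12 B=4 R=8
Draw 4: a1=11.680, a2=19.824, a3=8.288, a4=1.860, a0=41.652; τ=−ln(0.9409)/41.652=0.001 → t=0.035; u2·a0=0.8778·41.652=36.562; a1+a2=31.504 < 36.562 ≤ a1+…+a3=39.792 → R3 fires; M=12 B=4 R=9
Draw 5: a1=13.140, a2=19.824, a3=9.324, a4=1.860, a0=44.148; τ=−ln(0.5052)/44.148=0.015 → t=0.050; u2·a0=0.2736·44.148=12.079 ≤ a1=13.140 → R1 fires; M=14 B=3 R=9
Draw 6: a1=9.855, a2=17.346, a3=6.993, a4=2.170, a0=36.364; τ=−ln(0.8291)/36.364=0.005 → t=0.055; u2·a0=0.2791·36.364=10.149; a1=9.855 < 10.149 ≤ a1+a2=27.201 → R2 fires; M=15 B=2 R=10
Draw 7: a1=7.300, a2=12.390, a3=5.180, a4=2.325, a0=27.195; τ=−ln(0.5899)/27.195=0.019 → t=0.075; u2·a0=0.6533·27.195=17.766; a1=7.300 < 17.766 ≤ a1+a2=19.690 → R2 fires; M=16 B=1 R=11
Draw 8: a1=4.015, a2=6.608, a3=2.849, a4=2.480, a0=15.952; τ=−ln(0.8154)/15.952=0.013 → t=0.088; u2·a0=0.5107·15.952=8.147; a1=4.015 < 8.147 ≤ a1+a2=10.623 → R2 fires; M=17 B=0 R=12
Draw 9: a1=0.000, a2=0.000, a3=0.000, a4=2.635, a0=2.635; τ=−ln(0.3110)/2.635=0.443 → t=0.531 > T=0.24: stop.
Read off M at T=0.24: 17

M at T = 17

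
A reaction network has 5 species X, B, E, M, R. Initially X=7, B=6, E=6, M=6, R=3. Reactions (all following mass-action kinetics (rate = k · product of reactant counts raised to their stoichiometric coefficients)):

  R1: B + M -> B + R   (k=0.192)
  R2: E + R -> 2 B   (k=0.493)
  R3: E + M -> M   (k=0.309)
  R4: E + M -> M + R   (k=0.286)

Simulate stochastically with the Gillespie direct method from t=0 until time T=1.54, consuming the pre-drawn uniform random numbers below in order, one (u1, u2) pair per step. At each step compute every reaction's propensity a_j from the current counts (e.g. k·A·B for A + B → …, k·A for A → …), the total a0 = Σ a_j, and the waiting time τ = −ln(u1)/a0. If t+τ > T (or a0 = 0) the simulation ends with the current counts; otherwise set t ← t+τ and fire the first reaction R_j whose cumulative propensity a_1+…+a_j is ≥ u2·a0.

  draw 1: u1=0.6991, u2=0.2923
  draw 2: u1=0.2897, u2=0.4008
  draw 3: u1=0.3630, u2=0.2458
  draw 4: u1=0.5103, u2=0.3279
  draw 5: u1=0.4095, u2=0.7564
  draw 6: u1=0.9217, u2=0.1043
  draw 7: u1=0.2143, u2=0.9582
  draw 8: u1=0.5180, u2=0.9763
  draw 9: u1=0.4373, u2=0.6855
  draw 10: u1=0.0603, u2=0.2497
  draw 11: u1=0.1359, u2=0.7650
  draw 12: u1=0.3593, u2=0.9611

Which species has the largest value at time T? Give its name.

t=0.000: X=7 B=6 E=6 M=6 R=3
Draw 1: a1=6.912, a2=8.874, a3=11.124, a4=10.296, a0=37.206; τ=−ln(0.6991)/37.206=0.010 → t=0.010; u2·a0=0.2923·37.206=10.875; a1=6.912 < 10.875 ≤ a1+a2=15.786 → R2 fires; X=7 B=8 E=5 M=6 R=2
Draw 2: a1=9.216, a2=4.930, a3=9.270, a4=8.580, a0=31.996; τ=−ln(0.2897)/31.996=0.039 → t=0.048; u2·a0=0.4008·31.996=12.824; a1=9.216 < 12.824 ≤ a1+a2=14.146 → R2 fires; X=7 B=10 E=4 M=6 R=1
Draw 3: a1=11.520, a2=1.972, a3=7.416, a4=6.864, a0=27.772; τ=−ln(0.3630)/27.772=0.036 → t=0.085; u2·a0=0.2458·27.772=6.826 ≤ a1=11.520 → R1 fires; X=7 B=10 E=4 M=5 R=2
Draw 4: a1=9.600, a2=3.944, a3=6.180, a4=5.720, a0=25.444; τ=−ln(0.5103)/25.444=0.026 → t=0.111; u2·a0=0.3279·25.444=8.343 ≤ a1=9.600 → R1 fires; X=7 B=10 E=4 M=4 R=3
Draw 5: a1=7.680, a2=5.916, a3=4.944, a4=4.576, a0=23.116; τ=−ln(0.4095)/23.116=0.039 → t=0.150; u2·a0=0.7564·23.116=17.485; a1+a2=13.596 < 17.485 ≤ a1+…+a3=18.540 → R3 fires; X=7 B=10 E=3 M=4 R=3
Draw 6: a1=7.680, a2=4.437, a3=3.708, a4=3.432, a0=19.257; τ=−ln(0.9217)/19.257=0.004 → t=0.154; u2·a0=0.1043·19.257=2.009 ≤ a1=7.680 → R1 fires; X=7 B=10 E=3 M=3 R=4
Draw 7: a1=5.760, a2=5.916, a3=2.781, a4=2.574, a0=17.031; τ=−ln(0.2143)/17.031=0.090 → t=0.245; u2·a0=0.9582·17.031=16.319; a1+…+a3=14.457 < 16.319 ≤ a1+…+a4=17.031 → R4 fires; X=7 B=10 E=2 M=3 R=5
Draw 8: a1=5.760, a2=4.930, a3=1.854, a4=1.716, a0=14.260; τ=−ln(0.5180)/14.260=0.046 → t=0.291; u2·a0=0.9763·14.260=13.922; a1+…+a3=12.544 < 13.922 ≤ a1+…+a4=14.260 → R4 fires; X=7 B=10 E=1 M=3 R=6
Draw 9: a1=5.760, a2=2.958, a3=0.927, a4=0.858, a0=10.503; τ=−ln(0.4373)/10.503=0.079 → t=0.369; u2·a0=0.6855·10.503=7.200; a1=5.760 < 7.200 ≤ a1+a2=8.718 → R2 fires; X=7 B=12 E=0 M=3 R=5
Draw 10: a1=6.912, a2=0.000, a3=0.000, a4=0.000, a0=6.912; τ=−ln(0.0603)/6.912=0.406 → t=0.776; u2·a0=0.2497·6.912=1.726 ≤ a1=6.912 → R1 fires; X=7 B=12 E=0 M=2 R=6
Draw 11: a1=4.608, a2=0.000, a3=0.000, a4=0.000, a0=4.608; τ=−ln(0.1359)/4.608=0.433 → t=1.209; u2·a0=0.7650·4.608=3.525 ≤ a1=4.608 → R1 fires; X=7 B=12 E=0 M=1 R=7
Draw 12: a1=2.304, a2=0.000, a3=0.000, a4=0.000, a0=2.304; τ=−ln(0.3593)/2.304=0.444 → t=1.653 > T=1.54: stop.
At T=1.54: X=7 B=12 E=0 M=1 R=7; the largest is B.

Dominant species at T: B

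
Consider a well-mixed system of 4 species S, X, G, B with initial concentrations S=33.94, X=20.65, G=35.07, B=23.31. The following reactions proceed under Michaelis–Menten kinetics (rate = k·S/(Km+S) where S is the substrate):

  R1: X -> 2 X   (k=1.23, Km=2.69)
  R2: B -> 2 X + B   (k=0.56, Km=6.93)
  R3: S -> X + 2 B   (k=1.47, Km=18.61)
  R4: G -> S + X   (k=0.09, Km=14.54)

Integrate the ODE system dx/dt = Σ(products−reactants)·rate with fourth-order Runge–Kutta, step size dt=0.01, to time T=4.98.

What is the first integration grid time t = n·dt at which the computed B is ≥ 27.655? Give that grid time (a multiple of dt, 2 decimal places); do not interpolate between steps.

RK4 with dt=0.01: 498 steps to T=4.98. Trajectory (selected grid times):
t=0.00: S=33.94 X=20.65 G=35.07 B=23.31
t=0.55: S=33.45 X=22.28 G=35.04 B=24.35
t=1.11: S=32.96 X=23.95 G=35.00 B=25.41
t=1.66: S=32.48 X=25.60 G=34.96 B=26.44
t=2.21: S=32.00 X=27.25 G=34.93 B=27.46
t=2.31: S=31.92 X=27.55 G=34.92 B=27.65
t=2.32: S=31.91 X=27.58 G=34.92 B=27.67
t=2.77: S=31.52 X=28.94 G=34.89 B=28.50
t=3.32: S=31.05 X=30.60 G=34.86 B=29.51
t=3.87: S=30.58 X=32.26 G=34.82 B=30.52
t=4.43: S=30.10 X=33.96 G=34.79 B=31.54
t=4.98: S=29.64 X=35.62 G=34.75 B=32.54
B(2.31)=27.649 < 27.655 but B(2.32)=27.667 ≥ 27.655, so the first grid time is t=2.32.

Threshold first reached at t = 2.32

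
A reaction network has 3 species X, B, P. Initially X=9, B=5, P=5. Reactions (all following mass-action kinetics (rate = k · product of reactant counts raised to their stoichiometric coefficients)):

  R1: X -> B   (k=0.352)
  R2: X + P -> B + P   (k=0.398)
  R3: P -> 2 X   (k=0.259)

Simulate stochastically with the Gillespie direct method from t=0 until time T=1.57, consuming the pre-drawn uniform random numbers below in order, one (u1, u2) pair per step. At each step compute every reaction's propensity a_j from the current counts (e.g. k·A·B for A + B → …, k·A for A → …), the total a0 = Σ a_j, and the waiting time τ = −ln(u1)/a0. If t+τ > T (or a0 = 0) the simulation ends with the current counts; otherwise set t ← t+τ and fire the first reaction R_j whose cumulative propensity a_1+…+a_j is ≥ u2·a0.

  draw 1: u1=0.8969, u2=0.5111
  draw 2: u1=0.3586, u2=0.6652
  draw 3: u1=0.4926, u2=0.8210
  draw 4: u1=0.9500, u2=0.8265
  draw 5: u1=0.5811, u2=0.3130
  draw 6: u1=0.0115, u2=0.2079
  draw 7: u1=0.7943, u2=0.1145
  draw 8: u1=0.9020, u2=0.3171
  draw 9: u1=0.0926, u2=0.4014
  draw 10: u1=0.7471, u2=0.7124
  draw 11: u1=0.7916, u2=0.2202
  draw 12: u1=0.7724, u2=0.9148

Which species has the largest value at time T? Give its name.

Dominant species at T: B

t=0.000: X=9 B=5 P=5
Draw 1: a1=3.168, a2=17.910, a3=1.295, a0=22.373; τ=−ln(0.8969)/22.373=0.005 → t=0.005; u2·a0=0.5111·22.373=11.435; a1=3.168 < 11.435 ≤ a1+a2=21.078 → R2 fires; X=8 B=6 P=5
Draw 2: a1=2.816, a2=15.920, a3=1.295, a0=20.031; τ=−ln(0.3586)/20.031=0.051 → t=0.056; u2·a0=0.6652·20.031=13.325; a1=2.816 < 13.325 ≤ a1+a2=18.736 → R2 fires; X=7 B=7 P=5
Draw 3: a1=2.464, a2=13.930, a3=1.295, a0=17.689; τ=−ln(0.4926)/17.689=0.040 → t=0.096; u2·a0=0.8210·17.689=14.523; a1=2.464 < 14.523 ≤ a1+a2=16.394 → R2 fires; X=6 B=8 P=5
Draw 4: a1=2.112, a2=11.940, a3=1.295, a0=15.347; τ=−ln(0.9500)/15.347=0.003 → t=0.099; u2·a0=0.8265·15.347=12.684; a1=2.112 < 12.684 ≤ a1+a2=14.052 → R2 fires; X=5 B=9 P=5
Draw 5: a1=1.760, a2=9.950, a3=1.295, a0=13.005; τ=−ln(0.5811)/13.005=0.042 → t=0.141; u2·a0=0.3130·13.005=4.071; a1=1.760 < 4.071 ≤ a1+a2=11.710 → R2 fires; X=4 B=10 P=5
Draw 6: a1=1.408, a2=7.960, a3=1.295, a0=10.663; τ=−ln(0.0115)/10.663=0.419 → t=0.560; u2·a0=0.2079·10.663=2.217; a1=1.408 < 2.217 ≤ a1+a2=9.368 → R2 fires; X=3 B=11 P=5
Draw 7: a1=1.056, a2=5.970, a3=1.295, a0=8.321; τ=−ln(0.7943)/8.321=0.028 → t=0.588; u2·a0=0.1145·8.321=0.953 ≤ a1=1.056 → R1 fires; X=2 B=12 P=5
Draw 8: a1=0.704, a2=3.980, a3=1.295, a0=5.979; τ=−ln(0.9020)/5.979=0.017 → t=0.605; u2·a0=0.3171·5.979=1.896; a1=0.704 < 1.896 ≤ a1+a2=4.684 → R2 fires; X=1 B=13 P=5
Draw 9: a1=0.352, a2=1.990, a3=1.295, a0=3.637; τ=−ln(0.0926)/3.637=0.654 → t=1.259; u2·a0=0.4014·3.637=1.460; a1=0.352 < 1.460 ≤ a1+a2=2.342 → R2 fires; X=0 B=14 P=5
Draw 10: a1=0.000, a2=0.000, a3=1.295, a0=1.295; τ=−ln(0.7471)/1.295=0.225 → t=1.484; u2·a0=0.7124·1.295=0.923; a1+a2=0.000 < 0.923 ≤ a1+…+a3=1.295 → R3 fires; X=2 B=14 P=4
Draw 11: a1=0.704, a2=3.184, a3=1.036, a0=4.924; τ=−ln(0.7916)/4.924=0.047 → t=1.532; u2·a0=0.2202·4.924=1.084; a1=0.704 < 1.084 ≤ a1+a2=3.888 → R2 fires; X=1 B=15 P=4
Draw 12: a1=0.352, a2=1.592, a3=1.036, a0=2.980; τ=−ln(0.7724)/2.980=0.087 → t=1.618 > T=1.57: stop.
At T=1.57: X=1 B=15 P=4; the largest is B.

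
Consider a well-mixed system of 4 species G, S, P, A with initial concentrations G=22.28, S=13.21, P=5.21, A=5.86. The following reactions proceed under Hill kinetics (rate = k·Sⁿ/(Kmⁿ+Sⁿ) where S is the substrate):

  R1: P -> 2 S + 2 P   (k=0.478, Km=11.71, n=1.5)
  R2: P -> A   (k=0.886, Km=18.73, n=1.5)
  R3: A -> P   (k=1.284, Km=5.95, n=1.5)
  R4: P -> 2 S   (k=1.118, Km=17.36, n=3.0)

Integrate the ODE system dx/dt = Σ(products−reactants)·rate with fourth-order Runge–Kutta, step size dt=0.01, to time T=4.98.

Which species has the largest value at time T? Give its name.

RK4 with dt=0.01: 498 steps to T=4.98. Trajectory (selected grid times):
t=0.00: G=22.28 S=13.21 P=5.21 A=5.86
t=0.55: G=22.28 S=13.37 P=5.53 A=5.58
t=1.11: G=22.28 S=13.55 P=5.84 A=5.32
t=1.66: G=22.28 S=13.74 P=6.13 A=5.07
t=2.21: G=22.28 S=13.94 P=6.40 A=4.85
t=2.77: G=22.28 S=14.16 P=6.67 A=4.63
t=3.32: G=22.28 S=14.39 P=6.91 A=4.44
t=3.87: G=22.28 S=14.64 P=7.13 A=4.26
t=4.43: G=22.28 S=14.90 P=7.35 A=4.09
t=4.98: G=22.28 S=15.16 P=7.54 A=3.94
At T=4.98: G=22.28 S=15.16 P=7.54 A=3.94; the largest is G.

Dominant species at T: G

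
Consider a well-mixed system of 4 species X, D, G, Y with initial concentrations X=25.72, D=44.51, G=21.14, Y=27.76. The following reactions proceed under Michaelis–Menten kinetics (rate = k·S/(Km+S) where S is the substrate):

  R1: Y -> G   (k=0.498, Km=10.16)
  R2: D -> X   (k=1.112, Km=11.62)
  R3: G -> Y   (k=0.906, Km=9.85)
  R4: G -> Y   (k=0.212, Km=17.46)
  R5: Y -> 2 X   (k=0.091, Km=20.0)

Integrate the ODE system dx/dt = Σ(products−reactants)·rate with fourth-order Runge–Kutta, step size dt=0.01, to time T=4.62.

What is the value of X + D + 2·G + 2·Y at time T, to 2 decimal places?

Check how each reaction changes W = X + D + 2·G + 2·Y (weight of products minus weight of reactants):
R1: Y -> G: (2·1) − (2·1) = 2 − 2 = 0
R2: D -> X: (1·1) − (1·1) = 1 − 1 = 0
R3: G -> Y: (2·1) − (2·1) = 2 − 2 = 0
R4: G -> Y: (2·1) − (2·1) = 2 − 2 = 0
R5: Y -> 2 X: (1·2) − (2·1) = 2 − 2 = 0
Every reaction leaves W unchanged, so W is conserved and no simulation is needed: W(T) = W(0) = 25.72 + 44.51 + 2·21.14 + 2·27.76 = 168.03

Value at T = 168.03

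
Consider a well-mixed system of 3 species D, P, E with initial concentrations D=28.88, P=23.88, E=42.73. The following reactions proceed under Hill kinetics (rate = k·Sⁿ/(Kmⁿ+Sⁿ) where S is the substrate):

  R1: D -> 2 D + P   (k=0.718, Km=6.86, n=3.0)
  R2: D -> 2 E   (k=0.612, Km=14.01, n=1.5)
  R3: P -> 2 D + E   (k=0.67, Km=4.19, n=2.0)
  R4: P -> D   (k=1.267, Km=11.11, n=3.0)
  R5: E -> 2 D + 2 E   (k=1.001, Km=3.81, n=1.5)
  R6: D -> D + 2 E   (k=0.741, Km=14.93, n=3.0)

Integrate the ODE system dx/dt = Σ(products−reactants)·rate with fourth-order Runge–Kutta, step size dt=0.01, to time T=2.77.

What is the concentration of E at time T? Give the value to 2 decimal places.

E at T = 53.74

RK4 with dt=0.01: 277 steps to T=2.77. Trajectory (selected grid times):
t=0.00: D=28.88 P=23.88 E=42.73
t=0.31: D=30.32 P=23.54 E=43.93
t=0.62: D=31.76 P=23.21 E=45.14
t=0.92: D=33.15 P=22.88 E=46.31
t=1.23: D=34.58 P=22.55 E=47.54
t=1.54: D=36.00 P=22.22 E=48.78
t=1.85: D=37.43 P=21.89 E=50.02
t=2.15: D=38.80 P=21.58 E=51.23
t=2.46: D=40.22 P=21.26 E=52.48
t=2.77: D=41.64 P=20.94 E=53.74
Read off E at T=2.77: 53.74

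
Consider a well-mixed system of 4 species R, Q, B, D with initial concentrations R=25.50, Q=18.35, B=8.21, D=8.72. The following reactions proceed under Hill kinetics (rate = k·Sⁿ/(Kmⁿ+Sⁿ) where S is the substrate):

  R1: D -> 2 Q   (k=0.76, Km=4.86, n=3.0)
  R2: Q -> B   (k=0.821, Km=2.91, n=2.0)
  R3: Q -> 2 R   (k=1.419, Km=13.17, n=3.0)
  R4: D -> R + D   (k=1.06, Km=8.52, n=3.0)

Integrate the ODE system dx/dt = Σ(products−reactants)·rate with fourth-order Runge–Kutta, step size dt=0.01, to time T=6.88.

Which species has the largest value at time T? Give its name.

Dominant species at T: R

RK4 with dt=0.01: 688 steps to T=6.88. Trajectory (selected grid times):
t=0.00: R=25.50 Q=18.35 B=8.21 D=8.72
t=0.76: R=27.46 Q=17.93 B=8.82 D=8.23
t=1.53: R=29.38 Q=17.50 B=9.43 D=7.76
t=2.29: R=31.20 Q=17.05 B=10.04 D=7.30
t=3.06: R=32.98 Q=16.59 B=10.65 D=6.86
t=3.82: R=34.65 Q=16.10 B=11.26 D=6.44
t=4.59: R=36.27 Q=15.59 B=11.87 D=6.05
t=5.35: R=37.79 Q=15.07 B=12.47 D=5.68
t=6.12: R=39.24 Q=14.51 B=13.08 D=5.33
t=6.88: R=40.59 Q=13.94 B=13.68 D=5.02
At T=6.88: R=40.59 Q=13.94 B=13.68 D=5.02; the largest is R.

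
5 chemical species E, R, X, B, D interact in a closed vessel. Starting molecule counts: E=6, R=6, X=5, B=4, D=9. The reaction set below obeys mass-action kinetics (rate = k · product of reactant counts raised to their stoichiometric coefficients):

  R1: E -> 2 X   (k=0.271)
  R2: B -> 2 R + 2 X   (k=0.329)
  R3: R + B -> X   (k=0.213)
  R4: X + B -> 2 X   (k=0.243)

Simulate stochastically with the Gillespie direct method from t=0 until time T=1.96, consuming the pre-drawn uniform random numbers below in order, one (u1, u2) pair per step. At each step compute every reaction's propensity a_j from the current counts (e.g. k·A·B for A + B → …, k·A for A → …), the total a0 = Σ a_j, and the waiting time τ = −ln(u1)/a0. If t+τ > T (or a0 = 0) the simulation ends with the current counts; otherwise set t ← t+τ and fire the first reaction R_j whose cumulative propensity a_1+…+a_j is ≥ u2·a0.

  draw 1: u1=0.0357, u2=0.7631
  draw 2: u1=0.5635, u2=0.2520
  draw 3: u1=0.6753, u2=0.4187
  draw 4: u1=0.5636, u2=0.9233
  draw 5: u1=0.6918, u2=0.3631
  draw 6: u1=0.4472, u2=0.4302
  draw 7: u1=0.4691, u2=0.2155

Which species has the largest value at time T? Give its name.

Dominant species at T: X

t=0.000: E=6 R=6 X=5 B=4 D=9
Draw 1: a1=1.626, a2=1.316, a3=5.112, a4=4.860, a0=12.914; τ=−ln(0.0357)/12.914=0.258 → t=0.258; u2·a0=0.7631·12.914=9.855; a1+…+a3=8.054 < 9.855 ≤ a1+…+a4=12.914 → R4 fires; E=6 R=6 X=6 B=3 D=9
Draw 2: a1=1.626, a2=0.987, a3=3.834, a4=4.374, a0=10.821; τ=−ln(0.5635)/10.821=0.053 → t=0.311; u2·a0=0.2520·10.821=2.727; a1+a2=2.613 < 2.727 ≤ a1+…+a3=6.447 → R3 fires; E=6 R=5 X=7 B=2 D=9
Draw 3: a1=1.626, a2=0.658, a3=2.130, a4=3.402, a0=7.816; τ=−ln(0.6753)/7.816=0.050 → t=0.361; u2·a0=0.4187·7.816=3.273; a1+a2=2.284 < 3.273 ≤ a1+…+a3=4.414 → R3 fires; E=6 R=4 X=8 B=1 D=9
Draw 4: a1=1.626, a2=0.329, a3=0.852, a4=1.944, a0=4.751; τ=−ln(0.5636)/4.751=0.121 → t=0.482; u2·a0=0.9233·4.751=4.387; a1+…+a3=2.807 < 4.387 ≤ a1+…+a4=4.751 → R4 fires; E=6 R=4 X=9 B=0 D=9
Draw 5: a1=1.626, a2=0.000, a3=0.000, a4=0.000, a0=1.626; τ=−ln(0.6918)/1.626=0.227 → t=0.709; u2·a0=0.3631·1.626=0.590 ≤ a1=1.626 → R1 fires; E=5 R=4 X=11 B=0 D=9
Draw 6: a1=1.355, a2=0.000, a3=0.000, a4=0.000, a0=1.355; τ=−ln(0.4472)/1.355=0.594 → t=1.303; u2·a0=0.4302·1.355=0.583 ≤ a1=1.355 → R1 fires; E=4 R=4 X=13 B=0 D=9
Draw 7: a1=1.084, a2=0.000, a3=0.000, a4=0.000, a0=1.084; τ=−ln(0.4691)/1.084=0.698 → t=2.001 > T=1.96: stop.
At T=1.96: E=4 R=4 X=13 B=0 D=9; the largest is X.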